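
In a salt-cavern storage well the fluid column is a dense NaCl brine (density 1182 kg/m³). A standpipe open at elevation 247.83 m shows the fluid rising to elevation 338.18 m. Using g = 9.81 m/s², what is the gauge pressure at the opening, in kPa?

Pressure head ψ = h − z = 338.18 − 247.83 = 90.35 m.
P = ρgψ = 1182 × 9.81 × 90.35 = 1047646 Pa ≈ 1050 kPa.

P ≈ 1050 kPa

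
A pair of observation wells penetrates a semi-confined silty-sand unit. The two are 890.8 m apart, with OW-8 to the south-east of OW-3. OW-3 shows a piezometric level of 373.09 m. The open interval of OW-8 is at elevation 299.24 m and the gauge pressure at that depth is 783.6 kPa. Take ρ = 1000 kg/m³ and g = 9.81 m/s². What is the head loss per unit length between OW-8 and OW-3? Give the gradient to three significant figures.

Total head at OW-3: h = 373.09 m (water level in the piezometer is the total head).
Pressure head at OW-8: ψ = P/(ρg) = 783.6×1000 / (1000 × 9.81) = 79.88 m.
Total head at OW-8: h = z + ψ = 299.24 + 79.88 = 379.12 m.
Head difference: h(OW-3) − h(OW-8) = 373.09 − 379.12 = -6.03 m.
Hydraulic gradient: i = |Δh| / L = 6.03 / 890.8 = 0.00677.

i ≈ 0.00677 m/m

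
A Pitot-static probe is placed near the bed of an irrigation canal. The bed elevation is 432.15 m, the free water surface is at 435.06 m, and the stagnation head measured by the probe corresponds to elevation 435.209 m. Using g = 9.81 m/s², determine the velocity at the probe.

Near the bed, under hydrostatic conditions, the piezometric head (z + ψ) equals the free-surface elevation, 435.06 m.
Velocity head = total − piezometric = 435.209 − 435.06 = 0.149 m.
v = √(2g·h_v) = √(2 × 9.81 × 0.149) = 1.71 m/s.

v ≈ 1.71 m/s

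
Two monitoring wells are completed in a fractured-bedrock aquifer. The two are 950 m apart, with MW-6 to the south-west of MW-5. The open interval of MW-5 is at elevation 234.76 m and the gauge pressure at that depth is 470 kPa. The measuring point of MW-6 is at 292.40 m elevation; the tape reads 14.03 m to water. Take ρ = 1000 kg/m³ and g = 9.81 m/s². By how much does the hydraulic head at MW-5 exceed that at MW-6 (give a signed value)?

Δh ≈ 4.30 m

Pressure head at MW-5: ψ = P/(ρg) = 470×1000 / (1000 × 9.81) = 47.91 m.
Total head at MW-5: h = z + ψ = 234.76 + 47.91 = 282.67 m.
Total head at MW-6: h = 292.40 − 14.03 = 278.37 m.
Head difference: h(MW-5) − h(MW-6) = 282.67 − 278.37 = 4.30 m.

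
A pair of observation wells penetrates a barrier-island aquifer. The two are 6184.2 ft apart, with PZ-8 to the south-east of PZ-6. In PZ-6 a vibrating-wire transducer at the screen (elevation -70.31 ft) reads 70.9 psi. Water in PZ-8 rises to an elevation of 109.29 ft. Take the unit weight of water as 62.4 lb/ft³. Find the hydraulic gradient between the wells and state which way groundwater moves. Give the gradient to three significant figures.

Pressure head at PZ-6: ψ = 144·P/γ = 144 × 70.9 / 62.4 = 163.62 ft.
Total head at PZ-6: h = z + ψ = -70.31 + 163.62 = 93.31 ft.
Total head at PZ-8: h = 109.29 ft (water level in the piezometer is the total head).
Head difference: h(PZ-6) − h(PZ-8) = 93.31 − 109.29 = -15.98 ft.
Hydraulic gradient: i = |Δh| / L = 15.98 / 6184.2 = 0.00258.
Flow is from higher to lower head: from PZ-8 toward PZ-6, i.e. toward the north-west.

i ≈ 0.00258; groundwater flows toward the north-west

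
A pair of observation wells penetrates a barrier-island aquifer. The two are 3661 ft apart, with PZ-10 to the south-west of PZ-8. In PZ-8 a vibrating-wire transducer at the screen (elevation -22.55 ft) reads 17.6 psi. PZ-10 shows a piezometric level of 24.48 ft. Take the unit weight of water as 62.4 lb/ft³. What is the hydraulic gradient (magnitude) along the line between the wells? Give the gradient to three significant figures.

Pressure head at PZ-8: ψ = 144·P/γ = 144 × 17.6 / 62.4 = 40.62 ft.
Total head at PZ-8: h = z + ψ = -22.55 + 40.62 = 18.07 ft.
Total head at PZ-10: h = 24.48 ft (water level in the piezometer is the total head).
Head difference: h(PZ-8) − h(PZ-10) = 18.07 − 24.48 = -6.41 ft.
Hydraulic gradient: i = |Δh| / L = 6.41 / 3661 = 0.00175.

i ≈ 0.00175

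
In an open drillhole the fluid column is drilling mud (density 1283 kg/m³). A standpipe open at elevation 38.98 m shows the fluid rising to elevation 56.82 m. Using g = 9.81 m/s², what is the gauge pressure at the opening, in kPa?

P ≈ 225 kPa

Pressure head ψ = h − z = 56.82 − 38.98 = 17.84 m.
P = ρgψ = 1283 × 9.81 × 17.84 = 224538 Pa ≈ 225 kPa.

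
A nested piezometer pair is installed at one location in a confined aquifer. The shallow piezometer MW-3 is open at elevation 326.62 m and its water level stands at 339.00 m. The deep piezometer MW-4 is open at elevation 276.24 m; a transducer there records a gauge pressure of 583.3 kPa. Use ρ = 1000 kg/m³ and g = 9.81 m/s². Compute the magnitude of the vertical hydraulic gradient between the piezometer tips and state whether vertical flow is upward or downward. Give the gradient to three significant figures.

|i_v| ≈ 0.0655; vertical flow is downward

Total head at MW-3: h = 339.00 m (water level in the standpipe).
Pressure head at MW-4: ψ = P/(ρg) = 583.3×1000 / (1000 × 9.81) = 59.46 m.
Total head at MW-4: h = z + ψ = 276.24 + 59.46 = 335.70 m.
Δh = h(MW-3) − h(MW-4) = 339.00 − 335.70 = 3.30 m.
Vertical separation Δz = 326.62 − 276.24 = 50.38 m.
|i_v| = |Δh| / Δz = 3.30 / 50.38 = 0.0655.
Head is higher in the shallow piezometer, so vertical flow is downward (recharge condition).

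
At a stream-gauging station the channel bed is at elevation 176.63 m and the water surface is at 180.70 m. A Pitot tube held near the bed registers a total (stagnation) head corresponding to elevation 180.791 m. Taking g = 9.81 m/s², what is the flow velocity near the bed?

v ≈ 1.34 m/s

Near the bed, under hydrostatic conditions, the piezometric head (z + ψ) equals the free-surface elevation, 180.70 m.
Velocity head = total − piezometric = 180.791 − 180.70 = 0.091 m.
v = √(2g·h_v) = √(2 × 9.81 × 0.091) = 1.34 m/s.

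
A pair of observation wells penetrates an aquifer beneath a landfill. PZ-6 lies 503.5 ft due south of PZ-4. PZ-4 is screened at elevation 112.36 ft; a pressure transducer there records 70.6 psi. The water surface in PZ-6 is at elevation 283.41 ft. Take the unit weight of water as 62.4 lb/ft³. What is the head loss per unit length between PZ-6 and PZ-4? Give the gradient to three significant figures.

i ≈ 0.0161 ft/ft

Pressure head at PZ-4: ψ = 144·P/γ = 144 × 70.6 / 62.4 = 162.92 ft.
Total head at PZ-4: h = z + ψ = 112.36 + 162.92 = 275.28 ft.
Total head at PZ-6: h = 283.41 ft (water level in the piezometer is the total head).
Head difference: h(PZ-4) − h(PZ-6) = 275.28 − 283.41 = -8.13 ft.
Hydraulic gradient: i = |Δh| / L = 8.13 / 503.5 = 0.0161.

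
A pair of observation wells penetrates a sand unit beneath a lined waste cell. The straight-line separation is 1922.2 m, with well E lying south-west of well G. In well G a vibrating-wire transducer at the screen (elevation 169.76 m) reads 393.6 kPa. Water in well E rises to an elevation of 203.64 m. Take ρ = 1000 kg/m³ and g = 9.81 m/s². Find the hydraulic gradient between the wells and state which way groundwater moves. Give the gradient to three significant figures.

i ≈ 0.00325; groundwater flows toward the south-west

Pressure head at well G: ψ = P/(ρg) = 393.6×1000 / (1000 × 9.81) = 40.12 m.
Total head at well G: h = z + ψ = 169.76 + 40.12 = 209.88 m.
Total head at well E: h = 203.64 m (water level in the piezometer is the total head).
Head difference: h(well G) − h(well E) = 209.88 − 203.64 = 6.24 m.
Hydraulic gradient: i = |Δh| / L = 6.24 / 1922.2 = 0.00325.
Flow is from higher to lower head: from well G toward well E, i.e. toward the south-west.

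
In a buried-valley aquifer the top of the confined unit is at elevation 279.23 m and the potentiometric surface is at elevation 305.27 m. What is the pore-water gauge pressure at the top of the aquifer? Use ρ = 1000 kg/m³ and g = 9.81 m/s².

P ≈ 255 kPa

Pressure head at the aquifer top: ψ = h − z = 305.27 − 279.23 = 26.04 m.
P = ρgψ = 1000 × 9.81 × 26.04 = 255452 Pa ≈ 255 kPa.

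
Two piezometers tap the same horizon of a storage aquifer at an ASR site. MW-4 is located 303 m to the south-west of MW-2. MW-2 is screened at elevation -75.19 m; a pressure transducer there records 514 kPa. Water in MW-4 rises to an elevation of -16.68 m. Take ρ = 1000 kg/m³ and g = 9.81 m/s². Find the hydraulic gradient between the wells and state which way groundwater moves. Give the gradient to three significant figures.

Pressure head at MW-2: ψ = P/(ρg) = 514×1000 / (1000 × 9.81) = 52.40 m.
Total head at MW-2: h = z + ψ = -75.19 + 52.40 = -22.79 m.
Total head at MW-4: h = -16.68 m (water level in the piezometer is the total head).
Head difference: h(MW-2) − h(MW-4) = -22.79 − (-16.68) = -6.11 m.
Hydraulic gradient: i = |Δh| / L = 6.11 / 303 = 0.0202.
Flow is from higher to lower head: from MW-4 toward MW-2, i.e. toward the north-east.

i ≈ 0.0202; groundwater flows toward the north-east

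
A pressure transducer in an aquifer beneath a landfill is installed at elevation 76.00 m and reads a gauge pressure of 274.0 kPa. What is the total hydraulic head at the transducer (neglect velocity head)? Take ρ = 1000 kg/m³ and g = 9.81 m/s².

h ≈ 103.93 m

ψ = P/(ρg) = 274.0×1000 / (1000 × 9.81) = 27.93 m.
h = z + ψ = 76.00 + 27.93 = 103.93 m.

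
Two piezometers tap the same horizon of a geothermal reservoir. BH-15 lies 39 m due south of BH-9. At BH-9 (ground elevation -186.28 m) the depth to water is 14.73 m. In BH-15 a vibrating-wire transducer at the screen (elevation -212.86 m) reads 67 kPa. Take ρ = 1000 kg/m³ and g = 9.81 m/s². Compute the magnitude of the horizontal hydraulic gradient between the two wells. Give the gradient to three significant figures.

i ≈ 0.129

Total head at BH-9: h = -186.28 − 14.73 = -201.01 m.
Pressure head at BH-15: ψ = P/(ρg) = 67×1000 / (1000 × 9.81) = 6.83 m.
Total head at BH-15: h = z + ψ = -212.86 + 6.83 = -206.03 m.
Head difference: h(BH-9) − h(BH-15) = -201.01 − (-206.03) = 5.02 m.
Hydraulic gradient: i = |Δh| / L = 5.02 / 39 = 0.129.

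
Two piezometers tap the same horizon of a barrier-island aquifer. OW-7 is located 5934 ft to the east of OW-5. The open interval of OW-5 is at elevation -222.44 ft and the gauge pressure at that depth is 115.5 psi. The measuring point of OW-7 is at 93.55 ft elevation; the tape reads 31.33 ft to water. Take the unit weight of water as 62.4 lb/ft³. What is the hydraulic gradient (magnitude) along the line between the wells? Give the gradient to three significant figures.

Pressure head at OW-5: ψ = 144·P/γ = 144 × 115.5 / 62.4 = 266.54 ft.
Total head at OW-5: h = z + ψ = -222.44 + 266.54 = 44.10 ft.
Total head at OW-7: h = 93.55 − 31.33 = 62.22 ft.
Head difference: h(OW-5) − h(OW-7) = 44.10 − 62.22 = -18.12 ft.
Hydraulic gradient: i = |Δh| / L = 18.12 / 5934 = 0.00305.

i ≈ 0.00305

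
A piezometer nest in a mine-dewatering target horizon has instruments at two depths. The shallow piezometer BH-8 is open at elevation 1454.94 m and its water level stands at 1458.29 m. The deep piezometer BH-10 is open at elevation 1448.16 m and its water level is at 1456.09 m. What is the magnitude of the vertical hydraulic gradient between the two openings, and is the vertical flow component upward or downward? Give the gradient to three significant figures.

|i_v| ≈ 0.324; vertical flow is downward

Total head at BH-8: h = 1458.29 m (water level in the standpipe).
Total head at BH-10: h = 1456.09 m.
Δh = h(BH-8) − h(BH-10) = 1458.29 − 1456.09 = 2.20 m.
Vertical separation Δz = 1454.94 − 1448.16 = 6.78 m.
|i_v| = |Δh| / Δz = 2.20 / 6.78 = 0.324.
Head is higher in the shallow piezometer, so vertical flow is downward (recharge condition).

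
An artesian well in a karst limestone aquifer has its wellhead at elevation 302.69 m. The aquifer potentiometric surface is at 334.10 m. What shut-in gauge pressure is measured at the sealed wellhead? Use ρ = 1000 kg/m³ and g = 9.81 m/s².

P ≈ 308 kPa

Head above the cap: Δh = 334.10 − 302.69 = 31.41 m.
P = ρgΔh = 1000 × 9.81 × 31.41 = 308132 Pa ≈ 308 kPa.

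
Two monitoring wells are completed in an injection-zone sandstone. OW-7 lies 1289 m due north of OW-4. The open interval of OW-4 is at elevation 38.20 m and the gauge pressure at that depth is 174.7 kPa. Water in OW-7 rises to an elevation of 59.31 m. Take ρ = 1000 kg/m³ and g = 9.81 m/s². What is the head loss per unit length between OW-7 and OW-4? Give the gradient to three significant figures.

Pressure head at OW-4: ψ = P/(ρg) = 174.7×1000 / (1000 × 9.81) = 17.81 m.
Total head at OW-4: h = z + ψ = 38.20 + 17.81 = 56.01 m.
Total head at OW-7: h = 59.31 m (water level in the piezometer is the total head).
Head difference: h(OW-4) − h(OW-7) = 56.01 − 59.31 = -3.30 m.
Hydraulic gradient: i = |Δh| / L = 3.30 / 1289 = 0.00256.

i ≈ 0.00256 m/m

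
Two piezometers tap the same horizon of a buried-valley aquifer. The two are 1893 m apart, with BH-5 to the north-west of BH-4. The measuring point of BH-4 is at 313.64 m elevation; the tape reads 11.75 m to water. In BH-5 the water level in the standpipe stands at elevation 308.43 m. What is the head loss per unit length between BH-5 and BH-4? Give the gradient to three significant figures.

i ≈ 0.00345 m/m

Total head at BH-4: h = 313.64 − 11.75 = 301.89 m.
Total head at BH-5: h = 308.43 m (water level in the piezometer is the total head).
Head difference: h(BH-4) − h(BH-5) = 301.89 − 308.43 = -6.54 m.
Hydraulic gradient: i = |Δh| / L = 6.54 / 1893 = 0.00345.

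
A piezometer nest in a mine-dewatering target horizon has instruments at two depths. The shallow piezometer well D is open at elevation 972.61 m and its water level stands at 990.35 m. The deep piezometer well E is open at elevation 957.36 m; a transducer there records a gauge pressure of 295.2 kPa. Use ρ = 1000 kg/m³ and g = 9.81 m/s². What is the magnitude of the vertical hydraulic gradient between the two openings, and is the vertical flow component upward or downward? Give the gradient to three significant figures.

|i_v| ≈ 0.190; vertical flow is downward

Total head at well D: h = 990.35 m (water level in the standpipe).
Pressure head at well E: ψ = P/(ρg) = 295.2×1000 / (1000 × 9.81) = 30.09 m.
Total head at well E: h = z + ψ = 957.36 + 30.09 = 987.45 m.
Δh = h(well D) − h(well E) = 990.35 − 987.45 = 2.90 m.
Vertical separation Δz = 972.61 − 957.36 = 15.25 m.
|i_v| = |Δh| / Δz = 2.90 / 15.25 = 0.190.
Head is higher in the shallow piezometer, so vertical flow is downward (recharge condition).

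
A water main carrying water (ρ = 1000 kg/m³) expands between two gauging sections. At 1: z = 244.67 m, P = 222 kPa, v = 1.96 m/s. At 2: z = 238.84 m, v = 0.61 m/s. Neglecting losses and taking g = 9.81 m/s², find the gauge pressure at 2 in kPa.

P₂ ≈ 281 kPa

Pressure head at 1: ψ₁ = P₁/(ρg) = 222×1000 / (1000 × 9.81) = 22.63 m.
Velocity heads: v₁²/2g = 1.96²/19.62 = 0.196 m; v₂²/2g = 0.61²/19.62 = 0.019 m.
Total head H = z₁ + ψ₁ + v₁²/2g = 244.67 + 22.63 + 0.196 = 267.50 m.
ψ₂ = H − z₂ − v₂²/2g = 267.50 − 238.84 − 0.019 = 28.64 m.
P₂ = ρgψ₂ = 1000 × 9.81 × 28.64 ≈ 281 kPa.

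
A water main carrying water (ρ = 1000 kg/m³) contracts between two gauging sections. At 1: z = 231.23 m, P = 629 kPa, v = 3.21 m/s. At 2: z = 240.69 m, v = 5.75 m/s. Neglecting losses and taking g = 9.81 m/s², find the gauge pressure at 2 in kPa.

Pressure head at 1: ψ₁ = P₁/(ρg) = 629×1000 / (1000 × 9.81) = 64.12 m.
Velocity heads: v₁²/2g = 3.21²/19.62 = 0.525 m; v₂²/2g = 5.75²/19.62 = 1.685 m.
Total head H = z₁ + ψ₁ + v₁²/2g = 231.23 + 64.12 + 0.525 = 295.88 m.
ψ₂ = H − z₂ − v₂²/2g = 295.88 − 240.69 − 1.685 = 53.50 m.
P₂ = ρgψ₂ = 1000 × 9.81 × 53.50 ≈ 525 kPa.

P₂ ≈ 525 kPa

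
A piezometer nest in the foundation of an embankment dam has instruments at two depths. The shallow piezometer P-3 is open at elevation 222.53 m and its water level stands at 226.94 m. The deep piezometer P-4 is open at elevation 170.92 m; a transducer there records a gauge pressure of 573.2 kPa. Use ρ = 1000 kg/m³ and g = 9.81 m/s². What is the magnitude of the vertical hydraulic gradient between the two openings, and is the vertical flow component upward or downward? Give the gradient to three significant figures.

Total head at P-3: h = 226.94 m (water level in the standpipe).
Pressure head at P-4: ψ = P/(ρg) = 573.2×1000 / (1000 × 9.81) = 58.43 m.
Total head at P-4: h = z + ψ = 170.92 + 58.43 = 229.35 m.
Δh = h(P-3) − h(P-4) = 226.94 − 229.35 = -2.41 m.
Vertical separation Δz = 222.53 − 170.92 = 51.61 m.
|i_v| = |Δh| / Δz = 2.41 / 51.61 = 0.0467.
Head is higher in the deep piezometer, so vertical flow is upward (discharge condition).

|i_v| ≈ 0.0467; vertical flow is upward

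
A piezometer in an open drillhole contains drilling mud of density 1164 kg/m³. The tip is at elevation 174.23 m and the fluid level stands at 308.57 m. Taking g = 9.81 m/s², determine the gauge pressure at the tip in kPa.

Pressure head ψ = h − z = 308.57 − 174.23 = 134.34 m.
P = ρgψ = 1164 × 9.81 × 134.34 = 1534007 Pa ≈ 1530 kPa.

P ≈ 1530 kPa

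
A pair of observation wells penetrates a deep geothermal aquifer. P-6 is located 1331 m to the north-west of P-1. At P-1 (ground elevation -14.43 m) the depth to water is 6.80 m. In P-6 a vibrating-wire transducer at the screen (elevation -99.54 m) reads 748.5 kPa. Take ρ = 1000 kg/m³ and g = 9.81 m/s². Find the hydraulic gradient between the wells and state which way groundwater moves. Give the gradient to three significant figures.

i ≈ 0.00151; groundwater flows toward the north-west

Total head at P-1: h = -14.43 − 6.80 = -21.23 m.
Pressure head at P-6: ψ = P/(ρg) = 748.5×1000 / (1000 × 9.81) = 76.30 m.
Total head at P-6: h = z + ψ = -99.54 + 76.30 = -23.24 m.
Head difference: h(P-1) − h(P-6) = -21.23 − (-23.24) = 2.01 m.
Hydraulic gradient: i = |Δh| / L = 2.01 / 1331 = 0.00151.
Flow is from higher to lower head: from P-1 toward P-6, i.e. toward the north-west.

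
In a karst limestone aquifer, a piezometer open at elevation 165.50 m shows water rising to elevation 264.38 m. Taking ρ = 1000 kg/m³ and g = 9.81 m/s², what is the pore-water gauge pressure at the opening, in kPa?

Pressure head ψ = h − z = 264.38 − 165.50 = 98.88 m.
P = ρgψ = 1000 × 9.81 × 98.88 = 970013 Pa ≈ 970 kPa.

P ≈ 970 kPa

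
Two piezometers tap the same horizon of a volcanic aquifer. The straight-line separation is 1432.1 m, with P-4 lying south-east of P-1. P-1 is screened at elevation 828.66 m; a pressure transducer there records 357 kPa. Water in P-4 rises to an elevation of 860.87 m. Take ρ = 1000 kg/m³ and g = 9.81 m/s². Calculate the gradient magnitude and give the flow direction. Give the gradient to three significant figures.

i ≈ 0.00292; groundwater flows toward the south-east

Pressure head at P-1: ψ = P/(ρg) = 357×1000 / (1000 × 9.81) = 36.39 m.
Total head at P-1: h = z + ψ = 828.66 + 36.39 = 865.05 m.
Total head at P-4: h = 860.87 m (water level in the piezometer is the total head).
Head difference: h(P-1) − h(P-4) = 865.05 − 860.87 = 4.18 m.
Hydraulic gradient: i = |Δh| / L = 4.18 / 1432.1 = 0.00292.
Flow is from higher to lower head: from P-1 toward P-4, i.e. toward the south-east.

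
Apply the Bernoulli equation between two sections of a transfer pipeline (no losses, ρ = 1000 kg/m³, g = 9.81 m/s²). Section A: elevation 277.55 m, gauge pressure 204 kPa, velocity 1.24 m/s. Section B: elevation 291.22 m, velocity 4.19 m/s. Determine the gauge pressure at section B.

Pressure head at A: ψ₁ = P₁/(ρg) = 204×1000 / (1000 × 9.81) = 20.80 m.
Velocity heads: v₁²/2g = 1.24²/19.62 = 0.078 m; v₂²/2g = 4.19²/19.62 = 0.895 m.
Total head H = z₁ + ψ₁ + v₁²/2g = 277.55 + 20.80 + 0.078 = 298.43 m.
ψ₂ = H − z₂ − v₂²/2g = 298.43 − 291.22 − 0.895 = 6.31 m.
P₂ = ρgψ₂ = 1000 × 9.81 × 6.31 ≈ 61.9 kPa.

P₂ ≈ 61.9 kPa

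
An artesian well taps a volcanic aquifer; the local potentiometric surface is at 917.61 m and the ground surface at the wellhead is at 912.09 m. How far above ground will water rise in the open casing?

Water rises to the potentiometric surface, so the rise above ground = 917.61 − 912.09 = 5.52 m.

≈ 5.52 m above ground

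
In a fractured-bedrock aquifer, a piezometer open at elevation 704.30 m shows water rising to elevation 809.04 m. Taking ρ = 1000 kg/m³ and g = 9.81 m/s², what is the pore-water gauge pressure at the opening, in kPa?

Pressure head ψ = h − z = 809.04 − 704.30 = 104.74 m.
P = ρgψ = 1000 × 9.81 × 104.74 = 1027499 Pa ≈ 1030 kPa.

P ≈ 1030 kPa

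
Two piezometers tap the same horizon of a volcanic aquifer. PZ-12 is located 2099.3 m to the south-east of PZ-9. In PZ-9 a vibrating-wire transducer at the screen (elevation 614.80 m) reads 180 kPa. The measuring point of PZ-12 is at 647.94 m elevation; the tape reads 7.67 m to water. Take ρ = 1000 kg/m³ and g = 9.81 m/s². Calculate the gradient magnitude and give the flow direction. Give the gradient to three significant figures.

i ≈ 0.00339; groundwater flows toward the north-west

Pressure head at PZ-9: ψ = P/(ρg) = 180×1000 / (1000 × 9.81) = 18.35 m.
Total head at PZ-9: h = z + ψ = 614.80 + 18.35 = 633.15 m.
Total head at PZ-12: h = 647.94 − 7.67 = 640.27 m.
Head difference: h(PZ-9) − h(PZ-12) = 633.15 − 640.27 = -7.12 m.
Hydraulic gradient: i = |Δh| / L = 7.12 / 2099.3 = 0.00339.
Flow is from higher to lower head: from PZ-12 toward PZ-9, i.e. toward the north-west.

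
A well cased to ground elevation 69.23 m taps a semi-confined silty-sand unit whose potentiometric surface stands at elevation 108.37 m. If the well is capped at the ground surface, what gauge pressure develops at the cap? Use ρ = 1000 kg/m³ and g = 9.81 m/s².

Head above the cap: Δh = 108.37 − 69.23 = 39.14 m.
P = ρgΔh = 1000 × 9.81 × 39.14 = 383963 Pa ≈ 384 kPa.

P ≈ 384 kPa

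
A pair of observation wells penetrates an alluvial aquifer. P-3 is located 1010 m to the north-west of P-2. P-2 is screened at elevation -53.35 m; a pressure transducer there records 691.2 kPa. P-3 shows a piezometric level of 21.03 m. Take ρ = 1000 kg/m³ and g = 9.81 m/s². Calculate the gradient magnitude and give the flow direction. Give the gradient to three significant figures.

Pressure head at P-2: ψ = P/(ρg) = 691.2×1000 / (1000 × 9.81) = 70.46 m.
Total head at P-2: h = z + ψ = -53.35 + 70.46 = 17.11 m.
Total head at P-3: h = 21.03 m (water level in the piezometer is the total head).
Head difference: h(P-2) − h(P-3) = 17.11 − 21.03 = -3.92 m.
Hydraulic gradient: i = |Δh| / L = 3.92 / 1010 = 0.00388.
Flow is from higher to lower head: from P-3 toward P-2, i.e. toward the south-east.

i ≈ 0.00388; groundwater flows toward the south-east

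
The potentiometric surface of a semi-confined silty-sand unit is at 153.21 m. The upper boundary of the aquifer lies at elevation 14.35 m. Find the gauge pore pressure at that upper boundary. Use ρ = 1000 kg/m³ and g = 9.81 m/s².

Pressure head at the aquifer top: ψ = h − z = 153.21 − 14.35 = 138.86 m.
P = ρgψ = 1000 × 9.81 × 138.86 = 1362217 Pa ≈ 1360 kPa.

P ≈ 1360 kPa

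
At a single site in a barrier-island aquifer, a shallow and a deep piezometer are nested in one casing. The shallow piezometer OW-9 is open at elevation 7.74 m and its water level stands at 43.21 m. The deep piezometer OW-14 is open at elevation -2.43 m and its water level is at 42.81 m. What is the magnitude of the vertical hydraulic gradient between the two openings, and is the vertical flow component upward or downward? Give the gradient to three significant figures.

Total head at OW-9: h = 43.21 m (water level in the standpipe).
Total head at OW-14: h = 42.81 m.
Δh = h(OW-9) − h(OW-14) = 43.21 − 42.81 = 0.40 m.
Vertical separation Δz = 7.74 − (-2.43) = 10.17 m.
|i_v| = |Δh| / Δz = 0.40 / 10.17 = 0.0393.
Head is higher in the shallow piezometer, so vertical flow is downward (recharge condition).

|i_v| ≈ 0.0393; vertical flow is downward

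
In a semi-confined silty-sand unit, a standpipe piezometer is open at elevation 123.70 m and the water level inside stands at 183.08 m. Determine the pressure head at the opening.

Total head h = 183.08 m (the water-surface elevation in the piezometer).
Pressure head ψ = h − z = 183.08 − 123.70 = 59.38 m.

ψ ≈ 59.38 m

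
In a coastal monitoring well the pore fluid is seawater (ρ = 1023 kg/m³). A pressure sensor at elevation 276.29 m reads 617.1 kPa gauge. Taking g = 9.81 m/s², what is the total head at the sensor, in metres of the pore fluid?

ψ = P/(ρg) = 617.1×1000 / (1023 × 9.81) = 61.49 m.
h = z + ψ = 276.29 + 61.49 = 337.78 m.

h ≈ 337.78 m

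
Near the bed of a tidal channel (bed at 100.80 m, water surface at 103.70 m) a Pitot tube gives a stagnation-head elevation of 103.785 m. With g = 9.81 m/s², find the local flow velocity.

v ≈ 1.29 m/s

Near the bed, under hydrostatic conditions, the piezometric head (z + ψ) equals the free-surface elevation, 103.70 m.
Velocity head = total − piezometric = 103.785 − 103.70 = 0.085 m.
v = √(2g·h_v) = √(2 × 9.81 × 0.085) = 1.29 m/s.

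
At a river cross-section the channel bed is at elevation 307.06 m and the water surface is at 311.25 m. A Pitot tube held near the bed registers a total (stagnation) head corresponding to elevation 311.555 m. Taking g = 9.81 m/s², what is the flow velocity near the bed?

v ≈ 2.45 m/s

Near the bed, under hydrostatic conditions, the piezometric head (z + ψ) equals the free-surface elevation, 311.25 m.
Velocity head = total − piezometric = 311.555 − 311.25 = 0.305 m.
v = √(2g·h_v) = √(2 × 9.81 × 0.305) = 2.45 m/s.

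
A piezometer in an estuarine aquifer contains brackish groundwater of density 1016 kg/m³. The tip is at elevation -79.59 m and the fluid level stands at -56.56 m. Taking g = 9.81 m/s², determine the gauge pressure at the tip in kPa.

P ≈ 230 kPa

Pressure head ψ = h − z = -56.56 − (-79.59) = 23.03 m.
P = ρgψ = 1016 × 9.81 × 23.03 = 229539 Pa ≈ 230 kPa.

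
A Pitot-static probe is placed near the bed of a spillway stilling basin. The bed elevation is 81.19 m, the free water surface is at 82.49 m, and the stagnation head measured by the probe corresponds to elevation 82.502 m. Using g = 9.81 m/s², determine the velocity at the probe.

Near the bed, under hydrostatic conditions, the piezometric head (z + ψ) equals the free-surface elevation, 82.49 m.
Velocity head = total − piezometric = 82.502 − 82.49 = 0.012 m.
v = √(2g·h_v) = √(2 × 9.81 × 0.012) = 0.485 m/s.

v ≈ 0.485 m/s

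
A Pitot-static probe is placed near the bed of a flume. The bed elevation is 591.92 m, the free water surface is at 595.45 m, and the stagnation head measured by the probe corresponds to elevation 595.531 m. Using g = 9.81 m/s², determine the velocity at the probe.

Near the bed, under hydrostatic conditions, the piezometric head (z + ψ) equals the free-surface elevation, 595.45 m.
Velocity head = total − piezometric = 595.531 − 595.45 = 0.081 m.
v = √(2g·h_v) = √(2 × 9.81 × 0.081) = 1.26 m/s.

v ≈ 1.26 m/s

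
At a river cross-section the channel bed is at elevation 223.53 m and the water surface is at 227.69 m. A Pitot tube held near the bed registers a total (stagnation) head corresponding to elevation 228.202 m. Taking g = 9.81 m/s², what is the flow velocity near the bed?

Near the bed, under hydrostatic conditions, the piezometric head (z + ψ) equals the free-surface elevation, 227.69 m.
Velocity head = total − piezometric = 228.202 − 227.69 = 0.512 m.
v = √(2g·h_v) = √(2 × 9.81 × 0.512) = 3.17 m/s.

v ≈ 3.17 m/s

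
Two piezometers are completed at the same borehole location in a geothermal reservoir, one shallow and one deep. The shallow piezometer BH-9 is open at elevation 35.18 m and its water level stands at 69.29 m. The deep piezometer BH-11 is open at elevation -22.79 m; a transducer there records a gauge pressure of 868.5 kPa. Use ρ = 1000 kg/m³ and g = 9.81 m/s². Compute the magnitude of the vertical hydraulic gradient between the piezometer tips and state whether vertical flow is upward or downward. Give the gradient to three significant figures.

|i_v| ≈ 0.0612; vertical flow is downward

Total head at BH-9: h = 69.29 m (water level in the standpipe).
Pressure head at BH-11: ψ = P/(ρg) = 868.5×1000 / (1000 × 9.81) = 88.53 m.
Total head at BH-11: h = z + ψ = -22.79 + 88.53 = 65.74 m.
Δh = h(BH-9) − h(BH-11) = 69.29 − 65.74 = 3.55 m.
Vertical separation Δz = 35.18 − (-22.79) = 57.97 m.
|i_v| = |Δh| / Δz = 3.55 / 57.97 = 0.0612.
Head is higher in the shallow piezometer, so vertical flow is downward (recharge condition).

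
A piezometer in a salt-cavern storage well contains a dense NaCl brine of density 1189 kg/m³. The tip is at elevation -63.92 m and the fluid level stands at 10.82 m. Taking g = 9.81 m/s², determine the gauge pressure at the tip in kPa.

P ≈ 872 kPa

Pressure head ψ = h − z = 10.82 − (-63.92) = 74.74 m.
P = ρgψ = 1189 × 9.81 × 74.74 = 871774 Pa ≈ 872 kPa.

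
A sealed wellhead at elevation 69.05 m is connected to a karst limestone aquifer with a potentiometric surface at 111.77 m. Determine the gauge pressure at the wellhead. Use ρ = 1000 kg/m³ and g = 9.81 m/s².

Head above the cap: Δh = 111.77 − 69.05 = 42.72 m.
P = ρgΔh = 1000 × 9.81 × 42.72 = 419083 Pa ≈ 419 kPa.

P ≈ 419 kPa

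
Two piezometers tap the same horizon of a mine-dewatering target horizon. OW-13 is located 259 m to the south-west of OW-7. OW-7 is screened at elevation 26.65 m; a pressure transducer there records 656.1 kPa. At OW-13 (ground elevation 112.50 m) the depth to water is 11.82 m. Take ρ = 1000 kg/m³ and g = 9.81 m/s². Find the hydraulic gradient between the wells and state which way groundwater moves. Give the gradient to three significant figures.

Pressure head at OW-7: ψ = P/(ρg) = 656.1×1000 / (1000 × 9.81) = 66.88 m.
Total head at OW-7: h = z + ψ = 26.65 + 66.88 = 93.53 m.
Total head at OW-13: h = 112.50 − 11.82 = 100.68 m.
Head difference: h(OW-7) − h(OW-13) = 93.53 − 100.68 = -7.15 m.
Hydraulic gradient: i = |Δh| / L = 7.15 / 259 = 0.0276.
Flow is from higher to lower head: from OW-13 toward OW-7, i.e. toward the north-east.

i ≈ 0.0276; groundwater flows toward the north-east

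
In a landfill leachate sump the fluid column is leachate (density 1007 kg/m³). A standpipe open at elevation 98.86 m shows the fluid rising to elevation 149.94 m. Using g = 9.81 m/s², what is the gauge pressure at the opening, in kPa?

Pressure head ψ = h − z = 149.94 − 98.86 = 51.08 m.
P = ρgψ = 1007 × 9.81 × 51.08 = 504602 Pa ≈ 505 kPa.

P ≈ 505 kPa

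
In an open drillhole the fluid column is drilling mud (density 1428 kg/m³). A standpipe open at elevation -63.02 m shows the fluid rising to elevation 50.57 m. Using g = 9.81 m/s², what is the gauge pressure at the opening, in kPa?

Pressure head ψ = h − z = 50.57 − (-63.02) = 113.59 m.
P = ρgψ = 1428 × 9.81 × 113.59 = 1591246 Pa ≈ 1590 kPa.

P ≈ 1590 kPa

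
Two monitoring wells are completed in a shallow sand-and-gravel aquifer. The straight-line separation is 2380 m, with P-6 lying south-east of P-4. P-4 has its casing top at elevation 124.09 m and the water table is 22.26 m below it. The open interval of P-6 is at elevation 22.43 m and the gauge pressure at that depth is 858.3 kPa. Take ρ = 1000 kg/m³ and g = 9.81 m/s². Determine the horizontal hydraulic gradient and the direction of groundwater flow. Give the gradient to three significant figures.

i ≈ 0.00340; groundwater flows toward the north-west

Total head at P-4: h = 124.09 − 22.26 = 101.83 m.
Pressure head at P-6: ψ = P/(ρg) = 858.3×1000 / (1000 × 9.81) = 87.49 m.
Total head at P-6: h = z + ψ = 22.43 + 87.49 = 109.92 m.
Head difference: h(P-4) − h(P-6) = 101.83 − 109.92 = -8.09 m.
Hydraulic gradient: i = |Δh| / L = 8.09 / 2380 = 0.00340.
Flow is from higher to lower head: from P-6 toward P-4, i.e. toward the north-west.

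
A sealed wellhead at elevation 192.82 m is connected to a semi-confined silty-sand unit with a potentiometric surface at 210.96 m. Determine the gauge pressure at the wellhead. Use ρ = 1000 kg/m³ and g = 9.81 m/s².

P ≈ 178 kPa

Head above the cap: Δh = 210.96 − 192.82 = 18.14 m.
P = ρgΔh = 1000 × 9.81 × 18.14 = 177953 Pa ≈ 178 kPa.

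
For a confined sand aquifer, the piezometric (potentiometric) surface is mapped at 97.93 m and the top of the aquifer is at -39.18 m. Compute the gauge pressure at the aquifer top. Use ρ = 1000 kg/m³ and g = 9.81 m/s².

P ≈ 1350 kPa

Pressure head at the aquifer top: ψ = h − z = 97.93 − (-39.18) = 137.11 m.
P = ρgψ = 1000 × 9.81 × 137.11 = 1345049 Pa ≈ 1350 kPa.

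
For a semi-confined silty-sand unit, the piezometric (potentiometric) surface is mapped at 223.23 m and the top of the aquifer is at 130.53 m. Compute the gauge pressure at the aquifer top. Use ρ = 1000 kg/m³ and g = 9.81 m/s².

P ≈ 909 kPa

Pressure head at the aquifer top: ψ = h − z = 223.23 − 130.53 = 92.70 m.
P = ρgψ = 1000 × 9.81 × 92.70 = 909387 Pa ≈ 909 kPa.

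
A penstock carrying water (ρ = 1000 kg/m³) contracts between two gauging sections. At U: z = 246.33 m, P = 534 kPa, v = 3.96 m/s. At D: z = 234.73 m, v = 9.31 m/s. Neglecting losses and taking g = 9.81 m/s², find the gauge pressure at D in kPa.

Pressure head at U: ψ₁ = P₁/(ρg) = 534×1000 / (1000 × 9.81) = 54.43 m.
Velocity heads: v₁²/2g = 3.96²/19.62 = 0.799 m; v₂²/2g = 9.31²/19.62 = 4.418 m.
Total head H = z₁ + ψ₁ + v₁²/2g = 246.33 + 54.43 + 0.799 = 301.56 m.
ψ₂ = H − z₂ − v₂²/2g = 301.56 − 234.73 − 4.418 = 62.41 m.
P₂ = ρgψ₂ = 1000 × 9.81 × 62.41 ≈ 612 kPa.

P₂ ≈ 612 kPa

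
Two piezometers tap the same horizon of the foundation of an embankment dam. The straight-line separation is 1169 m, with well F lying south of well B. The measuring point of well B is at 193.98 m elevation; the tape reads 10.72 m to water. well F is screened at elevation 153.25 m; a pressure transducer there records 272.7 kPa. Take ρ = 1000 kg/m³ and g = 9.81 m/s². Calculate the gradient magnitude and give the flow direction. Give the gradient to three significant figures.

i ≈ 0.00189; groundwater flows toward the south

Total head at well B: h = 193.98 − 10.72 = 183.26 m.
Pressure head at well F: ψ = P/(ρg) = 272.7×1000 / (1000 × 9.81) = 27.80 m.
Total head at well F: h = z + ψ = 153.25 + 27.80 = 181.05 m.
Head difference: h(well B) − h(well F) = 183.26 − 181.05 = 2.21 m.
Hydraulic gradient: i = |Δh| / L = 2.21 / 1169 = 0.00189.
Flow is from higher to lower head: from well B toward well F, i.e. toward the south.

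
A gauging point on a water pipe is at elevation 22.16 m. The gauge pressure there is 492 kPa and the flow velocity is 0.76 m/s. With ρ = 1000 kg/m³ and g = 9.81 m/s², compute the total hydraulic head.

Pressure head ψ = P/(ρg) = 492×1000 / (1000 × 9.81) = 50.15 m.
Velocity head = v²/(2g) = 0.76² / (2 × 9.81) = 0.029 m.
h = z + ψ + v²/(2g) = 22.16 + 50.15 + 0.029 = 72.34 m.

h ≈ 72.34 m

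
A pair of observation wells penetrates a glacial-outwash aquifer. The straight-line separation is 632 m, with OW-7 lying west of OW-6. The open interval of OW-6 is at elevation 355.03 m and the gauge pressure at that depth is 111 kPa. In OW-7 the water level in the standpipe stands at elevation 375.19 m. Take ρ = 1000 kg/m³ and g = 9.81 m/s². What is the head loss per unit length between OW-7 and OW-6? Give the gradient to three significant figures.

i ≈ 0.0140 m/m

Pressure head at OW-6: ψ = P/(ρg) = 111×1000 / (1000 × 9.81) = 11.31 m.
Total head at OW-6: h = z + ψ = 355.03 + 11.31 = 366.34 m.
Total head at OW-7: h = 375.19 m (water level in the piezometer is the total head).
Head difference: h(OW-6) − h(OW-7) = 366.34 − 375.19 = -8.85 m.
Hydraulic gradient: i = |Δh| / L = 8.85 / 632 = 0.0140.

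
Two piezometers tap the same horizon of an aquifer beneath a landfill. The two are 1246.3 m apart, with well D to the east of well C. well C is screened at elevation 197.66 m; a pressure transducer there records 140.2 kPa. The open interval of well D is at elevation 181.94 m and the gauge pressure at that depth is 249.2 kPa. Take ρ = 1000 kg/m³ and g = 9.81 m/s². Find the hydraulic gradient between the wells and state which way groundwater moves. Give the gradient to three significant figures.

Pressure head at well C: ψ = P/(ρg) = 140.2×1000 / (1000 × 9.81) = 14.29 m.
Total head at well C: h = z + ψ = 197.66 + 14.29 = 211.95 m.
Pressure head at well D: ψ = P/(ρg) = 249.2×1000 / (1000 × 9.81) = 25.40 m.
Total head at well D: h = z + ψ = 181.94 + 25.40 = 207.34 m.
Head difference: h(well C) − h(well D) = 211.95 − 207.34 = 4.61 m.
Hydraulic gradient: i = |Δh| / L = 4.61 / 1246.3 = 0.00370.
Flow is from higher to lower head: from well C toward well D, i.e. toward the east.

i ≈ 0.00370; groundwater flows toward the east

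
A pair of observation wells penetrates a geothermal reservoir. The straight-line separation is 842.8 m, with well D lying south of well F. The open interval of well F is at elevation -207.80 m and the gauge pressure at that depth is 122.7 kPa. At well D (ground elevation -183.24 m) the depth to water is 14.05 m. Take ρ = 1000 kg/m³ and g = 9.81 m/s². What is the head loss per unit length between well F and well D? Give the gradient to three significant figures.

Pressure head at well F: ψ = P/(ρg) = 122.7×1000 / (1000 × 9.81) = 12.51 m.
Total head at well F: h = z + ψ = -207.80 + 12.51 = -195.29 m.
Total head at well D: h = -183.24 − 14.05 = -197.29 m.
Head difference: h(well F) − h(well D) = -195.29 − (-197.29) = 2.00 m.
Hydraulic gradient: i = |Δh| / L = 2.00 / 842.8 = 0.00237.

i ≈ 0.00237 m/m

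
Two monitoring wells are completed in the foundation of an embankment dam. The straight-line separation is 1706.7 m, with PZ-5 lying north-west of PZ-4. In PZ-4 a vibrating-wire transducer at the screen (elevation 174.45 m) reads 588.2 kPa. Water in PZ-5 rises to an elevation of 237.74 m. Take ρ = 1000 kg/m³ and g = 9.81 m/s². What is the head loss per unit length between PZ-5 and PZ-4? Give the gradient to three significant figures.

i ≈ 0.00195 m/m

Pressure head at PZ-4: ψ = P/(ρg) = 588.2×1000 / (1000 × 9.81) = 59.96 m.
Total head at PZ-4: h = z + ψ = 174.45 + 59.96 = 234.41 m.
Total head at PZ-5: h = 237.74 m (water level in the piezometer is the total head).
Head difference: h(PZ-4) − h(PZ-5) = 234.41 − 237.74 = -3.33 m.
Hydraulic gradient: i = |Δh| / L = 3.33 / 1706.7 = 0.00195.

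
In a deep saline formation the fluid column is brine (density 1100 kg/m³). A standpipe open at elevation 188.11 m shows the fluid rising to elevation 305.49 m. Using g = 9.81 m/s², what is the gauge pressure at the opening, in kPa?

Pressure head ψ = h − z = 305.49 − 188.11 = 117.38 m.
P = ρgψ = 1100 × 9.81 × 117.38 = 1266648 Pa ≈ 1270 kPa.

P ≈ 1270 kPa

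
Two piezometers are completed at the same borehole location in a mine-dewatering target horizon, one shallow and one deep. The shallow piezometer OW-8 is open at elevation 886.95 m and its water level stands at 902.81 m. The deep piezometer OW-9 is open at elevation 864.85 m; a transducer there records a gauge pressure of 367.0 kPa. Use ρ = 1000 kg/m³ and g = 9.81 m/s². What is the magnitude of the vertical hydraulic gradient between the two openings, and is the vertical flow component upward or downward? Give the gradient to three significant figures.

|i_v| ≈ 0.0249; vertical flow is downward

Total head at OW-8: h = 902.81 m (water level in the standpipe).
Pressure head at OW-9: ψ = P/(ρg) = 367.0×1000 / (1000 × 9.81) = 37.41 m.
Total head at OW-9: h = z + ψ = 864.85 + 37.41 = 902.26 m.
Δh = h(OW-8) − h(OW-9) = 902.81 − 902.26 = 0.55 m.
Vertical separation Δz = 886.95 − 864.85 = 22.10 m.
|i_v| = |Δh| / Δz = 0.55 / 22.10 = 0.0249.
Head is higher in the shallow piezometer, so vertical flow is downward (recharge condition).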